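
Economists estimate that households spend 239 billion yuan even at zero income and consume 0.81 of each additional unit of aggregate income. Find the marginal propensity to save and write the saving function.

MPS = 0.19; S = -239 + 0.19Y

MPS = 1 − MPC = 1 − 0.81 = 0.19
S = Y − C = -239 + 0.19Y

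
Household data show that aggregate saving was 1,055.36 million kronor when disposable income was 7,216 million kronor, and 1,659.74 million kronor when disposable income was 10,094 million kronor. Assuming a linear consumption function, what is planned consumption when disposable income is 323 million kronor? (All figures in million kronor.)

MPS = ΔS/ΔY = (1659.74 − 1055.36)/(10094 − 7216) = 604.38/2878 = 0.21
MPC = 1 − MPS = 0.79
Autonomous saving = 1055.36 − 0.21(7216) = -460, so a = 460
C = 460 + 0.79(323) = 460 + 255.17 = 715.17

C = 715.17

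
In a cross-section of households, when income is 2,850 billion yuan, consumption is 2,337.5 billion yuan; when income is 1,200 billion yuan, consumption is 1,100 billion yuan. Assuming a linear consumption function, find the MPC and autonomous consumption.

MPC = 0.75; a = 200

MPC = ΔC/ΔY = (2337.5 − 1100)/(2850 − 1200) = 1237.5/1650 = 0.75
a = C − MPC·Y = 1100 − 0.75(1200) = 1100 − 900 = 200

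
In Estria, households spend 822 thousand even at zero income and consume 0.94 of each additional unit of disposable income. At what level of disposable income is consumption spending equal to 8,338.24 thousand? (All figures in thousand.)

822 + 0.94Y = 8338.24
0.94Y = 7516.24, so Y = 7516.24/0.94 = 7996

Y = 7996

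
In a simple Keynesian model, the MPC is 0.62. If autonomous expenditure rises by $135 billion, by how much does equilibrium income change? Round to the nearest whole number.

The multiplier is 1/(1 − MPC) = 1/0.38.
ΔY = 135/0.38 = 355.26 ≈ 355

ΔY ≈ 355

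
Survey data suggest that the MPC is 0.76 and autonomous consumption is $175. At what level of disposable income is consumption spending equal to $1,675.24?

175 + 0.76Y = 1675.24
0.76Y = 1500.24, so Y = 1500.24/0.76 = 1974

Y = 1974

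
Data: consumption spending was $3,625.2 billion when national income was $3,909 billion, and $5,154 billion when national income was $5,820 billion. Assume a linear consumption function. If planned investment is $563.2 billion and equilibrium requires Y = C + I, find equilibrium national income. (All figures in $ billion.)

MPC = (5154 − 3625.2)/(5820 − 3909) = 1528.8/1911 = 0.8
a = 3625.2 − 0.8(3909) = 498
Equilibrium: Y = 498 + 0.8Y + 563.2
0.2Y = 1061.2, so Y = 1061.2/0.2 = 5306

Y = 5306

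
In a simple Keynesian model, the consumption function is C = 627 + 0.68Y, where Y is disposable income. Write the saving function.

S = -627 + 0.32Y

S = Y − C = Y − (627 + 0.68Y) = -627 + (1 − 0.68)Y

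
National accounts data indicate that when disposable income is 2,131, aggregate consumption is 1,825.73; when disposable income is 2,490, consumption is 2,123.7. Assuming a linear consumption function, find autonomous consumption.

a = 57

MPC = ΔC/ΔY = (2123.7 − 1825.73)/(2490 − 2131) = 297.97/359 = 0.83
a = C − MPC·Y = 1825.73 − 0.83(2131) = 1825.73 − 1768.73 = 57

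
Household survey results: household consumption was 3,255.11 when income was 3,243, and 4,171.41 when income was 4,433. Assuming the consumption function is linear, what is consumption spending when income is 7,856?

MPC = (4171.41 − 3255.11)/(4433 − 3243) = 916.3/1190 = 0.77
a = 3255.11 − 0.77(3243) = 3255.11 − 2497.11 = 758
C = 758 + 0.77(7856) = 758 + 6049.12 = 6807.12

C = 6807.12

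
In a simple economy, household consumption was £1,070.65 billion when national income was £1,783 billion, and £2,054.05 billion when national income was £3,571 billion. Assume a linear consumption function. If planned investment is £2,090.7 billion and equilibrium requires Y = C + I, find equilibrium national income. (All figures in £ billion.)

Y = 4846

MPC = (2054.05 − 1070.65)/(3571 − 1783) = 983.4/1788 = 0.55
a = 1070.65 − 0.55(1783) = 90
Equilibrium: Y = 90 + 0.55Y + 2090.7
0.45Y = 2180.7, so Y = 2180.7/0.45 = 4846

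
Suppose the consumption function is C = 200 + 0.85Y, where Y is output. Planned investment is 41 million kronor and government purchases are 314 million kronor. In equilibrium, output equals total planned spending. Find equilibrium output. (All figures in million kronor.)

Y = C + I + G = 200 + 0.85Y + 41 + 314
Y − 0.85Y = 555
0.15Y = 555, so Y = 555/0.15 = 3700

Y = 3700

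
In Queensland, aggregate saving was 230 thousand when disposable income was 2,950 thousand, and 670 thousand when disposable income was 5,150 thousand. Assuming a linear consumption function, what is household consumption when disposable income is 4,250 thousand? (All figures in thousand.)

MPS = ΔS/ΔY = (670 − 230)/(5150 − 2950) = 440/2200 = 0.2
MPC = 1 − MPS = 0.8
Autonomous saving = 230 − 0.2(2950) = -360, so a = 360
C = 360 + 0.8(4250) = 360 + 3400 = 3760

C = 3760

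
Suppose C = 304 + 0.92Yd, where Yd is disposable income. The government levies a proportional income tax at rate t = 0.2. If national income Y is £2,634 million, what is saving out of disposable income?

Yd = (1 − 0.2)(2634) = 0.8(2634) = 2107.2
C = 304 + 0.92(2107.2) = 304 + 1938.624 = 2242.624
S = Yd − C = 2107.2 − 2242.624 = -135.424

S = -135.424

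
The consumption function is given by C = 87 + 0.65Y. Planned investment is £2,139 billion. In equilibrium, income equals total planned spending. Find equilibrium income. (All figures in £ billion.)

Y = C + I = 87 + 0.65Y + 2139
Y − 0.65Y = 2226
0.35Y = 2226, so Y = 2226/0.35 = 6360

Y = 6360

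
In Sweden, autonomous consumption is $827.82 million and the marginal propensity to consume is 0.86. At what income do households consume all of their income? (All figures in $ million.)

At break-even, C = Y: 827.82 + 0.86Y = Y
0.14Y = 827.82, so Y = 827.82/0.14 = 5913

Y = 5913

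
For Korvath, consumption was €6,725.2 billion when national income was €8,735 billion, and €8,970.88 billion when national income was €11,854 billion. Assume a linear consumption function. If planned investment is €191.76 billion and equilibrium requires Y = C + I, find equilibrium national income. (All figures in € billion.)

Y = 2242

MPC = (8970.88 − 6725.2)/(11854 − 8735) = 2245.68/3119 = 0.72
a = 6725.2 − 0.72(8735) = 436
Equilibrium: Y = 436 + 0.72Y + 191.76
0.28Y = 627.76, so Y = 627.76/0.28 = 2242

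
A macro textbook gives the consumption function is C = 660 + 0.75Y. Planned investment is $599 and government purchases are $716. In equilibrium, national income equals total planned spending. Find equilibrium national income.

Y = 7900

Y = C + I + G = 660 + 0.75Y + 599 + 716
Y − 0.75Y = 1975
0.25Y = 1975, so Y = 1975/0.25 = 7900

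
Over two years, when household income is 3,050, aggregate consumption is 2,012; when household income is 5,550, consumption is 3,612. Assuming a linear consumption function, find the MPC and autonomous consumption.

MPC = 0.64; a = 60

MPC = ΔC/ΔY = (3612 − 2012)/(5550 − 3050) = 1600/2500 = 0.64
a = C − MPC·Y = 2012 − 0.64(3050) = 2012 − 1952 = 60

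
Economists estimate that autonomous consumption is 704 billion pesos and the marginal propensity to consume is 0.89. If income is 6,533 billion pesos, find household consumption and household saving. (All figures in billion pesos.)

C = 6518.37; S = 14.63

C = 704 + 0.89(6533) = 704 + 5814.37 = 6518.37
S = Y − C = 6533 − 6518.37 = 14.63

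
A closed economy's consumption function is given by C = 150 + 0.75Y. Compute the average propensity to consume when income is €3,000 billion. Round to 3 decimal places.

APC = 0.800

C = 150 + 0.75(3000) = 2400
APC = C/Y = 2400/3000 = 0.800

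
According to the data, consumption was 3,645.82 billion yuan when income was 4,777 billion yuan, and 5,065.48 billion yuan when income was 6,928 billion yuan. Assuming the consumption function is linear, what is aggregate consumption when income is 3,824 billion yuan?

C = 3016.84

MPC = (5065.48 − 3645.82)/(6928 − 4777) = 1419.66/2151 = 0.66
a = 3645.82 − 0.66(4777) = 3645.82 − 3152.82 = 493
C = 493 + 0.66(3824) = 493 + 2523.84 = 3016.84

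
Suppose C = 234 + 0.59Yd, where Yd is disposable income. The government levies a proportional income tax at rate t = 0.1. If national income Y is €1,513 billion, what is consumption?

Yd = (1 − 0.1)(1513) = 0.9(1513) = 1361.7
C = 234 + 0.59(1361.7) = 234 + 803.403 = 1037.403

C = 1037.403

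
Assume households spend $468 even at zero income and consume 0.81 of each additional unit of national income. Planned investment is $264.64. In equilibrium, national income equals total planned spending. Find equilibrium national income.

Y = 3856

Y = C + I = 468 + 0.81Y + 264.64
Y − 0.81Y = 732.64
0.19Y = 732.64, so Y = 732.64/0.19 = 3856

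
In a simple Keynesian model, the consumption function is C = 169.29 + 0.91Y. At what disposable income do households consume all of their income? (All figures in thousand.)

At break-even, C = Y: 169.29 + 0.91Y = Y
0.09Y = 169.29, so Y = 169.29/0.09 = 1881

Y = 1881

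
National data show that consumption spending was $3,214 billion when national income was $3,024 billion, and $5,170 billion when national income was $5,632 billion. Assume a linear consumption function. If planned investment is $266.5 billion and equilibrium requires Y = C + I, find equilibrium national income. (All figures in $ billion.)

Y = 4850

MPC = (5170 − 3214)/(5632 − 3024) = 1956/2608 = 0.75
a = 3214 − 0.75(3024) = 946
Equilibrium: Y = 946 + 0.75Y + 266.5
0.25Y = 1212.5, so Y = 1212.5/0.25 = 4850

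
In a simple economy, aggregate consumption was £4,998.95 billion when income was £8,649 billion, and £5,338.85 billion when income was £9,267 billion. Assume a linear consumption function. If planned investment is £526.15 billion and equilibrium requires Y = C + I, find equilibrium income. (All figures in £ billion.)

MPC = (5338.85 − 4998.95)/(9267 − 8649) = 339.9/618 = 0.55
a = 4998.95 − 0.55(8649) = 242
Equilibrium: Y = 242 + 0.55Y + 526.15
0.45Y = 768.15, so Y = 768.15/0.45 = 1707

Y = 1707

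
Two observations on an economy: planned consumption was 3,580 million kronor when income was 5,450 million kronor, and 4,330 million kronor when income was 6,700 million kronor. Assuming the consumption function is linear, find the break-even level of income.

Y = 775

MPC = (4330 − 3580)/(6700 − 5450) = 750/1250 = 0.6
a = 3580 − 0.6(5450) = 3580 − 3270 = 310
Break-even: Y = a/(1−MPC) = 310/0.4 = 775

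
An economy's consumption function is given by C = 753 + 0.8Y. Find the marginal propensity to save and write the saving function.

MPS = 0.2; S = -753 + 0.2Y

MPS = 1 − MPC = 1 − 0.8 = 0.2
S = Y − C = -753 + 0.2Y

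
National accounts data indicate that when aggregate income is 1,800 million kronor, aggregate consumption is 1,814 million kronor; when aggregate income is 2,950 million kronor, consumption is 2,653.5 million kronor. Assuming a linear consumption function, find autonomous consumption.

a = 500

MPC = ΔC/ΔY = (2653.5 − 1814)/(2950 − 1800) = 839.5/1150 = 0.73
a = C − MPC·Y = 1814 − 0.73(1800) = 1814 − 1314 = 500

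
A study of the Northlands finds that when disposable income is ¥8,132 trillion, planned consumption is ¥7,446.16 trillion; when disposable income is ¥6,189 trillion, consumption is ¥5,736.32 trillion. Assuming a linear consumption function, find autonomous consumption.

MPC = ΔC/ΔY = (7446.16 − 5736.32)/(8132 − 6189) = 1709.84/1943 = 0.88
a = C − MPC·Y = 5736.32 − 0.88(6189) = 5736.32 − 5446.32 = 290

a = 290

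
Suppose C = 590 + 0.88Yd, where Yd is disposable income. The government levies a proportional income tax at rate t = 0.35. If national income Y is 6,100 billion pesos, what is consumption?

C = 4079.2

Yd = (1 − 0.35)(6100) = 0.65(6100) = 3965
C = 590 + 0.88(3965) = 590 + 3489.2 = 4079.2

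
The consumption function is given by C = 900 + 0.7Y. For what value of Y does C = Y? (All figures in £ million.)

Y = 3000

At break-even, C = Y: 900 + 0.7Y = Y
0.3Y = 900, so Y = 900/0.3 = 3000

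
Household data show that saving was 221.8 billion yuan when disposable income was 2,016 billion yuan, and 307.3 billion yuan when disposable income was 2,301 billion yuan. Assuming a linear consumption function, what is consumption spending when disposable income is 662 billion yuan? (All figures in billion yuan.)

MPS = ΔS/ΔY = (307.3 − 221.8)/(2301 − 2016) = 85.5/285 = 0.3
MPC = 1 − MPS = 0.7
Autonomous saving = 221.8 − 0.3(2016) = -383, so a = 383
C = 383 + 0.7(662) = 383 + 463.4 = 846.4

C = 846.4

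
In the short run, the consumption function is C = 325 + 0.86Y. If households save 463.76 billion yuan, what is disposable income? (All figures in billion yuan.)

S = Y − C = -325 + 0.14Y
-325 + 0.14Y = 463.76, so 0.14Y = 788.76 and Y = 5634

Y = 5634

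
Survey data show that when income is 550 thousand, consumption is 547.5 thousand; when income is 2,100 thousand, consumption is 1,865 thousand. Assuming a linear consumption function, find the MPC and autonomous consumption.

MPC = ΔC/ΔY = (1865 − 547.5)/(2100 − 550) = 1317.5/1550 = 0.85
a = C − MPC·Y = 547.5 − 0.85(550) = 547.5 − 467.5 = 80

MPC = 0.85; a = 80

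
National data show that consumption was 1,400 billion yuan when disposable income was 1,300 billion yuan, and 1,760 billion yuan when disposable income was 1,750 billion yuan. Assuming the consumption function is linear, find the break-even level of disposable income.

Y = 1800

MPC = (1760 − 1400)/(1750 − 1300) = 360/450 = 0.8
a = 1400 − 0.8(1300) = 1400 − 1040 = 360
Break-even: Y = a/(1−MPC) = 360/0.2 = 1800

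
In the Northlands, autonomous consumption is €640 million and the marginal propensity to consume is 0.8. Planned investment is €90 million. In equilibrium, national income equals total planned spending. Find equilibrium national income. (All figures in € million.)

Y = 3650

Y = C + I = 640 + 0.8Y + 90
Y − 0.8Y = 730
0.2Y = 730, so Y = 730/0.2 = 3650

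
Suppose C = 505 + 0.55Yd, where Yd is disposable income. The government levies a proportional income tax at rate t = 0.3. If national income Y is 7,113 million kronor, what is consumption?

Yd = (1 − 0.3)(7113) = 0.7(7113) = 4979.1
C = 505 + 0.55(4979.1) = 505 + 2738.505 = 3243.505

C = 3243.505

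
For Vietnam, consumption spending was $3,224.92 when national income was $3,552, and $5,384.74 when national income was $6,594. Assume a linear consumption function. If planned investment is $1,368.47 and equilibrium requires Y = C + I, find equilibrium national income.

Y = 7143

MPC = (5384.74 − 3224.92)/(6594 − 3552) = 2159.82/3042 = 0.71
a = 3224.92 − 0.71(3552) = 703
Equilibrium: Y = 703 + 0.71Y + 1368.47
0.29Y = 2071.47, so Y = 2071.47/0.29 = 7143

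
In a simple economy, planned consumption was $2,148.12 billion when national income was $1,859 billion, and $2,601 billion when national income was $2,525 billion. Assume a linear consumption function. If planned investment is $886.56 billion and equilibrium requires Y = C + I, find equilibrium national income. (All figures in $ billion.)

Y = 5533

MPC = (2601 − 2148.12)/(2525 − 1859) = 452.88/666 = 0.68
a = 2148.12 − 0.68(1859) = 884
Equilibrium: Y = 884 + 0.68Y + 886.56
0.32Y = 1770.56, so Y = 1770.56/0.32 = 5533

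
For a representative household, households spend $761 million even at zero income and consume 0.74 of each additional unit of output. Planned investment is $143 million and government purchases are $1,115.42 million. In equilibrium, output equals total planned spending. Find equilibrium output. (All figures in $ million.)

Y = 7767

Y = C + I + G = 761 + 0.74Y + 143 + 1115.42
Y − 0.74Y = 2019.42
0.26Y = 2019.42, so Y = 2019.42/0.26 = 7767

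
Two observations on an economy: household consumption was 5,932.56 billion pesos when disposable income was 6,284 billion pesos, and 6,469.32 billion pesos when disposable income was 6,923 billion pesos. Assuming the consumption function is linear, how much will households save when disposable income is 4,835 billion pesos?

S = 119.6

MPC = (6469.32 − 5932.56)/(6923 − 6284) = 536.76/639 = 0.84
a = 5932.56 − 0.84(6284) = 5932.56 − 5278.56 = 654
C = 654 + 0.84(4835) = 4715.4
S = 4835 − 4715.4 = 119.6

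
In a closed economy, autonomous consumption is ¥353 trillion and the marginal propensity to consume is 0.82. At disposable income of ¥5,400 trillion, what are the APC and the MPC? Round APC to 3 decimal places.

APC = 0.885; MPC = 0.82

MPC = 0.82 (the slope of the consumption function)
C = 353 + 0.82(5400) = 4781, so APC = 4781/5400 = 0.885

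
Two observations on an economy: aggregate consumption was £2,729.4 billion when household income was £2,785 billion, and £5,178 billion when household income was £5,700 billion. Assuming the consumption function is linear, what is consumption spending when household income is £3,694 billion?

C = 3492.96

MPC = (5178 − 2729.4)/(5700 − 2785) = 2448.6/2915 = 0.84
a = 2729.4 − 0.84(2785) = 2729.4 − 2339.4 = 390
C = 390 + 0.84(3694) = 390 + 3102.96 = 3492.96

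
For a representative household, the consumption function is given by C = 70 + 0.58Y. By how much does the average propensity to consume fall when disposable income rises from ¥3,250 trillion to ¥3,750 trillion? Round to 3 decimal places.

At Y = 3250: C = 70 + 0.58(3250) = 1955, APC = 1955/3250 = 0.6015
At Y = 3750: C = 2245, APC = 2245/3750 = 0.5987
Fall in APC = 0.6015 − 0.5987 = 0.0028 ≈ 0.003

ΔAPC = 0.003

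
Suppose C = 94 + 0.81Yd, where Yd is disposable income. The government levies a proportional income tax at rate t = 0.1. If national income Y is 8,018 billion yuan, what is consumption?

C = 5939.122

Yd = (1 − 0.1)(8018) = 0.9(8018) = 7216.2
C = 94 + 0.81(7216.2) = 94 + 5845.122 = 5939.122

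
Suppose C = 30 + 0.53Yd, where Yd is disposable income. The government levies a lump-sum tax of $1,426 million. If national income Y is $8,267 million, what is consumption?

C = 3655.73

Yd = Y − T = 8267 − 1426 = 6841
C = 30 + 0.53(6841) = 30 + 3625.73 = 3655.73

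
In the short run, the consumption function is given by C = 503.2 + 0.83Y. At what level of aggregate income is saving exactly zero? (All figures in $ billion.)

Y = 2960

At break-even, C = Y: 503.2 + 0.83Y = Y
0.17Y = 503.2, so Y = 503.2/0.17 = 2960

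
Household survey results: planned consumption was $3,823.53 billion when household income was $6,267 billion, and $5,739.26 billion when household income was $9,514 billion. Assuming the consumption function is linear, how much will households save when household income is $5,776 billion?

S = 2242.16

MPC = (5739.26 − 3823.53)/(9514 − 6267) = 1915.73/3247 = 0.59
a = 3823.53 − 0.59(6267) = 3823.53 − 3697.53 = 126
C = 126 + 0.59(5776) = 3533.84
S = 5776 − 3533.84 = 2242.16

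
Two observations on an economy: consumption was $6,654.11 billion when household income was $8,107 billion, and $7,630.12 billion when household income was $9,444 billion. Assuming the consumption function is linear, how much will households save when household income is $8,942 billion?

S = 1678.34

MPC = (7630.12 − 6654.11)/(9444 − 8107) = 976.01/1337 = 0.73
a = 6654.11 − 0.73(8107) = 6654.11 − 5918.11 = 736
C = 736 + 0.73(8942) = 7263.66
S = 8942 − 7263.66 = 1678.34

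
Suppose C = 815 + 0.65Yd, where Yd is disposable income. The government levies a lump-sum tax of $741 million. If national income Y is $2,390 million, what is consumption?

Yd = Y − T = 2390 − 741 = 1649
C = 815 + 0.65(1649) = 815 + 1071.85 = 1886.85

C = 1886.85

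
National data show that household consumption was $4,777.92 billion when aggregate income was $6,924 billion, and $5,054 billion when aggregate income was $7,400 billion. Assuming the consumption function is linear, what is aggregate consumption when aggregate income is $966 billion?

C = 1322.28

MPC = (5054 − 4777.92)/(7400 − 6924) = 276.08/476 = 0.58
a = 4777.92 − 0.58(6924) = 4777.92 − 4015.92 = 762
C = 762 + 0.58(966) = 762 + 560.28 = 1322.28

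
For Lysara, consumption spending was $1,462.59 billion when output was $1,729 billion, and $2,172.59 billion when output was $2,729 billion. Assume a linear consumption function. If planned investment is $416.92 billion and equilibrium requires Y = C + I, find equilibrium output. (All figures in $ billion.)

Y = 2248

MPC = (2172.59 − 1462.59)/(2729 − 1729) = 710/1000 = 0.71
a = 1462.59 − 0.71(1729) = 235
Equilibrium: Y = 235 + 0.71Y + 416.92
0.29Y = 651.92, so Y = 651.92/0.29 = 2248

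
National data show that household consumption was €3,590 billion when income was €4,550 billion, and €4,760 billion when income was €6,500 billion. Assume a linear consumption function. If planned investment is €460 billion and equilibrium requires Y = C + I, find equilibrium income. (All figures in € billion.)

MPC = (4760 − 3590)/(6500 − 4550) = 1170/1950 = 0.6
a = 3590 − 0.6(4550) = 860
Equilibrium: Y = 860 + 0.6Y + 460
0.4Y = 1320, so Y = 1320/0.4 = 3300

Y = 3300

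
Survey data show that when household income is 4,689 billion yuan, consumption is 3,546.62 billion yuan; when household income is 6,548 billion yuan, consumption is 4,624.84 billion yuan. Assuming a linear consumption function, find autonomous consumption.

MPC = ΔC/ΔY = (4624.84 − 3546.62)/(6548 − 4689) = 1078.22/1859 = 0.58
a = C − MPC·Y = 3546.62 − 0.58(4689) = 3546.62 − 2719.62 = 827

a = 827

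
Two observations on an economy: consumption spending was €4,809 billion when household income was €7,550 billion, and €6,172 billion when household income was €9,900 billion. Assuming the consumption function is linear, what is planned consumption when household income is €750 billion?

C = 865

MPC = (6172 − 4809)/(9900 − 7550) = 1363/2350 = 0.58
a = 4809 − 0.58(7550) = 4809 − 4379 = 430
C = 430 + 0.58(750) = 430 + 435 = 865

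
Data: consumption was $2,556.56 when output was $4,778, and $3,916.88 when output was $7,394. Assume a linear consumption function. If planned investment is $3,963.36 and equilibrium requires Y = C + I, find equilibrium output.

MPC = (3916.88 − 2556.56)/(7394 − 4778) = 1360.32/2616 = 0.52
a = 2556.56 − 0.52(4778) = 72
Equilibrium: Y = 72 + 0.52Y + 3963.36
0.48Y = 4035.36, so Y = 4035.36/0.48 = 8407

Y = 8407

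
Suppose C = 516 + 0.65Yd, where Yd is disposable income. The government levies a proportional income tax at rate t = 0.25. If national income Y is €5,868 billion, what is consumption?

Yd = (1 − 0.25)(5868) = 0.75(5868) = 4401
C = 516 + 0.65(4401) = 516 + 2860.65 = 3376.65

C = 3376.65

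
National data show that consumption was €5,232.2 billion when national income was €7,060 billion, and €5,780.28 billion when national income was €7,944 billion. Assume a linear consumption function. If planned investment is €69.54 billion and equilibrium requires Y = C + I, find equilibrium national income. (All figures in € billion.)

Y = 2433

MPC = (5780.28 − 5232.2)/(7944 − 7060) = 548.08/884 = 0.62
a = 5232.2 − 0.62(7060) = 855
Equilibrium: Y = 855 + 0.62Y + 69.54
0.38Y = 924.54, so Y = 924.54/0.38 = 2433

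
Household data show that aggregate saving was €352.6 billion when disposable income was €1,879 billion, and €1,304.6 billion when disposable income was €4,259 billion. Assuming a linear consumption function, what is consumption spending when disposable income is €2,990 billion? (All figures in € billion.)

MPS = ΔS/ΔY = (1304.6 − 352.6)/(4259 − 1879) = 952/2380 = 0.4
MPC = 1 − MPS = 0.6
Autonomous saving = 352.6 − 0.4(1879) = -399, so a = 399
C = 399 + 0.6(2990) = 399 + 1794 = 2193

C = 2193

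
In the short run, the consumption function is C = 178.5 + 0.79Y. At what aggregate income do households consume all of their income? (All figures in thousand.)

At break-even, C = Y: 178.5 + 0.79Y = Y
0.21Y = 178.5, so Y = 178.5/0.21 = 850

Y = 850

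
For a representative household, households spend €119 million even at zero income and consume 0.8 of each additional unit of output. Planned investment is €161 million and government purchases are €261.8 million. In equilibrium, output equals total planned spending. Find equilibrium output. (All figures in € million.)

Y = 2709

Y = C + I + G = 119 + 0.8Y + 161 + 261.8
Y − 0.8Y = 541.8
0.2Y = 541.8, so Y = 541.8/0.2 = 2709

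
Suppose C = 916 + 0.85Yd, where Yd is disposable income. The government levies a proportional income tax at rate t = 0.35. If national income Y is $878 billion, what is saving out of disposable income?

S = -830.395

Yd = (1 − 0.35)(878) = 0.65(878) = 570.7
C = 916 + 0.85(570.7) = 916 + 485.095 = 1401.095
S = Yd − C = 570.7 − 1401.095 = -830.395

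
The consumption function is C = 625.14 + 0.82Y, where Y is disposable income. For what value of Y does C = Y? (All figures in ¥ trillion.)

Y = 3473

At break-even, C = Y: 625.14 + 0.82Y = Y
0.18Y = 625.14, so Y = 625.14/0.18 = 3473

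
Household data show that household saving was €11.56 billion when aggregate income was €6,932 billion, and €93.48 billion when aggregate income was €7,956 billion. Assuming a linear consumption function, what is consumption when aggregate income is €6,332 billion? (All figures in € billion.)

MPS = ΔS/ΔY = (93.48 − 11.56)/(7956 − 6932) = 81.92/1024 = 0.08
MPC = 1 − MPS = 0.92
Autonomous saving = 11.56 − 0.08(6932) = -543, so a = 543
C = 543 + 0.92(6332) = 543 + 5825.44 = 6368.44

C = 6368.44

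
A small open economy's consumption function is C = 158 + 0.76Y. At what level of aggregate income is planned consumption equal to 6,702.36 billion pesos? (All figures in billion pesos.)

158 + 0.76Y = 6702.36
0.76Y = 6544.36, so Y = 6544.36/0.76 = 8611

Y = 8611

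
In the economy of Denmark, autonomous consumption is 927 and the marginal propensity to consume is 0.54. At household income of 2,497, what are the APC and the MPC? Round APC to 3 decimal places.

MPC = 0.54 (the slope of the consumption function)
C = 927 + 0.54(2497) = 2275.38, so APC = 2275.38/2497 = 0.911

APC = 0.911; MPC = 0.54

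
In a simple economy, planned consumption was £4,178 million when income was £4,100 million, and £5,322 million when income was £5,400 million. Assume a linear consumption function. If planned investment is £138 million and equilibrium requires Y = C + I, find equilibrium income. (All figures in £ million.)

Y = 5900

MPC = (5322 − 4178)/(5400 − 4100) = 1144/1300 = 0.88
a = 4178 − 0.88(4100) = 570
Equilibrium: Y = 570 + 0.88Y + 138
0.12Y = 708, so Y = 708/0.12 = 5900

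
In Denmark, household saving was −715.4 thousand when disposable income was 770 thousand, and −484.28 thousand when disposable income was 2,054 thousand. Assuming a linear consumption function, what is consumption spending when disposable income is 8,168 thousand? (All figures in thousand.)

C = 7551.76

MPS = ΔS/ΔY = (-484.28 − (-715.4))/(2054 − 770) = 231.12/1284 = 0.18
MPC = 1 − MPS = 0.82
Autonomous saving = -715.4 − 0.18(770) = -854, so a = 854
C = 854 + 0.82(8168) = 854 + 6697.76 = 7551.76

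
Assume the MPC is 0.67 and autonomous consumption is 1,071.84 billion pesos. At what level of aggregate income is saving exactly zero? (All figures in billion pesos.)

At break-even, C = Y: 1071.84 + 0.67Y = Y
0.33Y = 1071.84, so Y = 1071.84/0.33 = 3248

Y = 3248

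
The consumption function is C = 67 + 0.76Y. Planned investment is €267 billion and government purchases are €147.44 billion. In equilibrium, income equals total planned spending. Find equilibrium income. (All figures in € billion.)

Y = C + I + G = 67 + 0.76Y + 267 + 147.44
Y − 0.76Y = 481.44
0.24Y = 481.44, so Y = 481.44/0.24 = 2006

Y = 2006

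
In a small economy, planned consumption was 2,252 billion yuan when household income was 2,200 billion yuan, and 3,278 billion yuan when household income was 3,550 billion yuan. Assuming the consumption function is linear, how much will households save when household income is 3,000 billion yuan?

S = 140

MPC = (3278 − 2252)/(3550 − 2200) = 1026/1350 = 0.76
a = 2252 − 0.76(2200) = 2252 − 1672 = 580
C = 580 + 0.76(3000) = 2860
S = 3000 − 2860 = 140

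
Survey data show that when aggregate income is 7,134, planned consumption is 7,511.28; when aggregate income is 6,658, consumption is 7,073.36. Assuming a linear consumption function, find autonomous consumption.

MPC = ΔC/ΔY = (7511.28 − 7073.36)/(7134 − 6658) = 437.92/476 = 0.92
a = C − MPC·Y = 7073.36 − 0.92(6658) = 7073.36 − 6125.36 = 948

a = 948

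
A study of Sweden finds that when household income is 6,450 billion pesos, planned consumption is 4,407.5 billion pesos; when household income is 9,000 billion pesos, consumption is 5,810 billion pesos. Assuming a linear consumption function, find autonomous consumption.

a = 860

MPC = ΔC/ΔY = (5810 − 4407.5)/(9000 − 6450) = 1402.5/2550 = 0.55
a = C − MPC·Y = 4407.5 − 0.55(6450) = 4407.5 − 3547.5 = 860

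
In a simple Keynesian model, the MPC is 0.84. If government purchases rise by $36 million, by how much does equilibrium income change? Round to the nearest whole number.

The multiplier is 1/(1 − MPC) = 1/0.16.
ΔY = 36/0.16 = 225.00 ≈ 225

ΔY ≈ 225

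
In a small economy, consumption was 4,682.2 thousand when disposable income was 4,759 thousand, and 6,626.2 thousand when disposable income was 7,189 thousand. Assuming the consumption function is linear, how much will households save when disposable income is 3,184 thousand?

MPC = (6626.2 − 4682.2)/(7189 − 4759) = 1944/2430 = 0.8
a = 4682.2 − 0.8(4759) = 4682.2 − 3807.2 = 875
C = 875 + 0.8(3184) = 3422.2
S = 3184 − 3422.2 = -238.2

S = -238.2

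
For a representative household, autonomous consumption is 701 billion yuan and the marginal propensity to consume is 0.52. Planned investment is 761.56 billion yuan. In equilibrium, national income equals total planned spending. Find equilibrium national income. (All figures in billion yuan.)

Y = C + I = 701 + 0.52Y + 761.56
Y − 0.52Y = 1462.56
0.48Y = 1462.56, so Y = 1462.56/0.48 = 3047

Y = 3047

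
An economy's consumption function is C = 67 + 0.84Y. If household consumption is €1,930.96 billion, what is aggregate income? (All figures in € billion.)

67 + 0.84Y = 1930.96
0.84Y = 1863.96, so Y = 1863.96/0.84 = 2219

Y = 2219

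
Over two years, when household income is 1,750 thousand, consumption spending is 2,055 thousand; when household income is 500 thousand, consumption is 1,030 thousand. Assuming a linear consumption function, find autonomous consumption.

a = 620

MPC = ΔC/ΔY = (2055 − 1030)/(1750 − 500) = 1025/1250 = 0.82
a = C − MPC·Y = 1030 − 0.82(500) = 1030 − 410 = 620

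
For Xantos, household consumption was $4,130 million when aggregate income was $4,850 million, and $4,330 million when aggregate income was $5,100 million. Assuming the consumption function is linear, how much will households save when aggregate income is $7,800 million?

MPC = (4330 − 4130)/(5100 − 4850) = 200/250 = 0.8
a = 4130 − 0.8(4850) = 4130 − 3880 = 250
C = 250 + 0.8(7800) = 6490
S = 7800 − 6490 = 1310

S = 1310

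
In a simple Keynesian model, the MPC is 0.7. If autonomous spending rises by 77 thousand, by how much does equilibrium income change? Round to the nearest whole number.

The multiplier is 1/(1 − MPC) = 1/0.3.
ΔY = 77/0.3 = 256.67 ≈ 257

ΔY ≈ 257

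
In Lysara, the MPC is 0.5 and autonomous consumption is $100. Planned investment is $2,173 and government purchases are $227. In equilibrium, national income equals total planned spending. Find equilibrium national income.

Y = C + I + G = 100 + 0.5Y + 2173 + 227
Y − 0.5Y = 2500
0.5Y = 2500, so Y = 2500/0.5 = 5000

Y = 5000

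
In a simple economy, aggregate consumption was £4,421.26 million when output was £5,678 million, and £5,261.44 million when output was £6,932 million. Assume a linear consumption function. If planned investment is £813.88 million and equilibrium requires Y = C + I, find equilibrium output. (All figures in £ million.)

Y = 4336

MPC = (5261.44 − 4421.26)/(6932 − 5678) = 840.18/1254 = 0.67
a = 4421.26 − 0.67(5678) = 617
Equilibrium: Y = 617 + 0.67Y + 813.88
0.33Y = 1430.88, so Y = 1430.88/0.33 = 4336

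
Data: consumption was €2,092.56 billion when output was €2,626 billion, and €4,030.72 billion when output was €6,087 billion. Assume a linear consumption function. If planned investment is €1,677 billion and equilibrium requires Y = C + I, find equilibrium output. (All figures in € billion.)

Y = 5225

MPC = (4030.72 − 2092.56)/(6087 − 2626) = 1938.16/3461 = 0.56
a = 2092.56 − 0.56(2626) = 622
Equilibrium: Y = 622 + 0.56Y + 1677
0.44Y = 2299, so Y = 2299/0.44 = 5225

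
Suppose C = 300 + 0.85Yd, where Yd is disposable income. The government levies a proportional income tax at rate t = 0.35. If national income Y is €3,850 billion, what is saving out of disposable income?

Yd = (1 − 0.35)(3850) = 0.65(3850) = 2502.5
C = 300 + 0.85(2502.5) = 300 + 2127.125 = 2427.125
S = Yd − C = 2502.5 − 2427.125 = 75.375

S = 75.375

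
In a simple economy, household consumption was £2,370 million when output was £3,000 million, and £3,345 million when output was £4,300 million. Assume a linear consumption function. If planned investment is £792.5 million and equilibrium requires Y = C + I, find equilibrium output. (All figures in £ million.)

MPC = (3345 − 2370)/(4300 − 3000) = 975/1300 = 0.75
a = 2370 − 0.75(3000) = 120
Equilibrium: Y = 120 + 0.75Y + 792.5
0.25Y = 912.5, so Y = 912.5/0.25 = 3650

Y = 3650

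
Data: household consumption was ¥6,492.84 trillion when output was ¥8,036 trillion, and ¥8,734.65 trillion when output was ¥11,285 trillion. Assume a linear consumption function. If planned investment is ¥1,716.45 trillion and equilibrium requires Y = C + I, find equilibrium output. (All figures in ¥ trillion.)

MPC = (8734.65 − 6492.84)/(11285 − 8036) = 2241.81/3249 = 0.69
a = 6492.84 − 0.69(8036) = 948
Equilibrium: Y = 948 + 0.69Y + 1716.45
0.31Y = 2664.45, so Y = 2664.45/0.31 = 8595

Y = 8595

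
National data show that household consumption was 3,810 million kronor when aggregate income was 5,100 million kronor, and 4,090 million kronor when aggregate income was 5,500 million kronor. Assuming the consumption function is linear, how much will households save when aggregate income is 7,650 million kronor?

MPC = (4090 − 3810)/(5500 − 5100) = 280/400 = 0.7
a = 3810 − 0.7(5100) = 3810 − 3570 = 240
C = 240 + 0.7(7650) = 5595
S = 7650 − 5595 = 2055

S = 2055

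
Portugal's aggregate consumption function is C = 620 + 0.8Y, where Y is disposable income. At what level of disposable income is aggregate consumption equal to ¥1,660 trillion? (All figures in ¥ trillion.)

620 + 0.8Y = 1660
0.8Y = 1040, so Y = 1040/0.8 = 1300

Y = 1300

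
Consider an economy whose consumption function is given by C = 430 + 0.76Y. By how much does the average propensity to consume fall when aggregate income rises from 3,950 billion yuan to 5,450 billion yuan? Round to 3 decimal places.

At Y = 3950: C = 430 + 0.76(3950) = 3432, APC = 3432/3950 = 0.8689
At Y = 5450: C = 4572, APC = 4572/5450 = 0.8389
Fall in APC = 0.8689 − 0.8389 = 0.030

ΔAPC = 0.030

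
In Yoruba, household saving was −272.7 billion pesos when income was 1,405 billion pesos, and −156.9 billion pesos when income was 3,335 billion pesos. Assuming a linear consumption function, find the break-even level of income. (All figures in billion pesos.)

Y = 5950

MPS = ΔS/ΔY = (-156.9 − (-272.7))/(3335 − 1405) = 115.8/1930 = 0.06
MPC = 1 − MPS = 0.94
From S(1405) = -272.7: −a + 0.06(1405) = -272.7, so a = 84.3 − (-272.7) = 357
Break-even (S = 0): Y = a/MPS = 357/0.06 = 5950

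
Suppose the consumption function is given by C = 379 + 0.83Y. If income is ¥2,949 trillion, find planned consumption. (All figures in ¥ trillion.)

C = 379 + 0.83(2949) = 379 + 2447.67 = 2826.67

C = 2826.67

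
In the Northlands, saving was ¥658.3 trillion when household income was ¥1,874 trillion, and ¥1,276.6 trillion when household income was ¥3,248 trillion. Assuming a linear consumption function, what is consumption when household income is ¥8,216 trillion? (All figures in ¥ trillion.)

C = 4703.8

MPS = ΔS/ΔY = (1276.6 − 658.3)/(3248 − 1874) = 618.3/1374 = 0.45
MPC = 1 − MPS = 0.55
Autonomous saving = 658.3 − 0.45(1874) = -185, so a = 185
C = 185 + 0.55(8216) = 185 + 4518.8 = 4703.8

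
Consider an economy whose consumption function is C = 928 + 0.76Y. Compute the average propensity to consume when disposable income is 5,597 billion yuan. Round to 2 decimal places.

APC = 0.93

C = 928 + 0.76(5597) = 5181.72
APC = C/Y = 5181.72/5597 = 0.93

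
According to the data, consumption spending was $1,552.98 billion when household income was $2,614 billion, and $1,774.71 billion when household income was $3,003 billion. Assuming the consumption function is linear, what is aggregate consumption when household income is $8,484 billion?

MPC = (1774.71 − 1552.98)/(3003 − 2614) = 221.73/389 = 0.57
a = 1552.98 − 0.57(2614) = 1552.98 − 1489.98 = 63
C = 63 + 0.57(8484) = 63 + 4835.88 = 4898.88

C = 4898.88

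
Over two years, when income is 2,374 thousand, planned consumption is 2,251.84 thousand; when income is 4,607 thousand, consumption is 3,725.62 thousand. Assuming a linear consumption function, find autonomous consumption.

a = 685

MPC = ΔC/ΔY = (3725.62 − 2251.84)/(4607 − 2374) = 1473.78/2233 = 0.66
a = C − MPC·Y = 2251.84 − 0.66(2374) = 2251.84 − 1566.84 = 685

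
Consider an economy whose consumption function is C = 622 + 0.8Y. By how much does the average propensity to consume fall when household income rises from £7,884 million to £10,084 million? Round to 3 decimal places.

ΔAPC = 0.017

At Y = 7884: C = 622 + 0.8(7884) = 6929.2, APC = 6929.2/7884 = 0.8789
At Y = 10084: C = 8689.2, APC = 8689.2/10084 = 0.8617
Fall in APC = 0.8789 − 0.8617 = 0.0172 ≈ 0.017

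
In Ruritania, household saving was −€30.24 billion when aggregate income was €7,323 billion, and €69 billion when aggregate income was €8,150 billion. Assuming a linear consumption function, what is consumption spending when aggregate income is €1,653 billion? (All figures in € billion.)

MPS = ΔS/ΔY = (69 − (-30.24))/(8150 − 7323) = 99.24/827 = 0.12
MPC = 1 − MPS = 0.88
Autonomous saving = -30.24 − 0.12(7323) = -909, so a = 909
C = 909 + 0.88(1653) = 909 + 1454.64 = 2363.64

C = 2363.64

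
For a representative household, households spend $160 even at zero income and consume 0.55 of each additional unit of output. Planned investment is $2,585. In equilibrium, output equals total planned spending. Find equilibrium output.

Y = 6100

Y = C + I = 160 + 0.55Y + 2585
Y − 0.55Y = 2745
0.45Y = 2745, so Y = 2745/0.45 = 6100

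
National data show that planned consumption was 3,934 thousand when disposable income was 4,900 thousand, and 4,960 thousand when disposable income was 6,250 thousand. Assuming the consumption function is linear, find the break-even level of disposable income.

Y = 875

MPC = (4960 − 3934)/(6250 − 4900) = 1026/1350 = 0.76
a = 3934 − 0.76(4900) = 3934 − 3724 = 210
Break-even: Y = a/(1−MPC) = 210/0.24 = 875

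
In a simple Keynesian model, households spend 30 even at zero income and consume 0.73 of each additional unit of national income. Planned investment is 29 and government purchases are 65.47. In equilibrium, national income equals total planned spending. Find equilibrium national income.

Y = 461

Y = C + I + G = 30 + 0.73Y + 29 + 65.47
Y − 0.73Y = 124.47
0.27Y = 124.47, so Y = 124.47/0.27 = 461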